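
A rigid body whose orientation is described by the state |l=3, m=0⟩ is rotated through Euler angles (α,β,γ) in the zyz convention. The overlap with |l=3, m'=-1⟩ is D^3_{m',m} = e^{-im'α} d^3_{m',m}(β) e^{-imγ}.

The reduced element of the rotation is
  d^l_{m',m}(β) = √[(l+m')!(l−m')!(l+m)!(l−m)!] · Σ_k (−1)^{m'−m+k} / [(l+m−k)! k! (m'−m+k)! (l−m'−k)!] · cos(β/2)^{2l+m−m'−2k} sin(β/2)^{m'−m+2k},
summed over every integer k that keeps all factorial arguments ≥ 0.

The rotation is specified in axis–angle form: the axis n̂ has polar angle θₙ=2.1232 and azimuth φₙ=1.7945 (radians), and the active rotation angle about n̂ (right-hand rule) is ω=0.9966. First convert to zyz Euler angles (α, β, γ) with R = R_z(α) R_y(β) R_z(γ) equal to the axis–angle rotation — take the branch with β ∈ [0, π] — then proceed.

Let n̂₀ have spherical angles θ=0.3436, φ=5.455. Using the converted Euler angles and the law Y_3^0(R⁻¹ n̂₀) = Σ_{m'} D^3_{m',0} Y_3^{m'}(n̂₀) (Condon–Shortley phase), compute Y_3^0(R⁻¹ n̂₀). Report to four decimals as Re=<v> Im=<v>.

Re=0.0821 Im=0.0000

Axis–angle → zyz. n̂ = (sinθₙcosφₙ, sinθₙsinφₙ, cosθₙ) = (-0.188847, +0.830054, -0.524735), ω = 0.9966.
R = I cosω + sinω [n̂]ₓ + (1−cosω) n̂n̂ᵀ gives
  R = [+0.559453, +0.368972, +0.742208; -0.512194, +0.857918, -0.040419; -0.651667, -0.357542, +0.668950]
β = atan2(√(R₁₃²+R₂₃²), R₃₃) = 0.838002; α = atan2(R₂₃, R₁₃) mod 2π = 6.228781; γ = atan2(R₃₂, −R₃₁) mod 2π = 5.781374
Need the full column D^3_{m',0} for m'=−3..3 at α=6.2288, β=0.8380, γ=5.7814.
cos(β/2)=0.913496, sin(β/2)=0.406848
d^3_{-3,0}: single k=3 term ⇒ +0.229578;  D = +0.226527-0.037304i
d^3_{-2,0}: k∈[2..3] ⇒ +0.631322 -0.125228 = +0.506094;  D = +0.503101-0.054959i
d^3_{-1,0}: k∈[1..3] ⇒ +0.896511 -0.533492 +0.035274 = +0.398293;  D = +0.397704-0.021658i
d^3_{0,0}: k∈[0..3] ⇒ +0.581085 -1.037369 +0.205771 -0.004535 = -0.255048;  D = -0.255048+0.000000i
d^3_{1,0}: k∈[0..2] ⇒ -0.896511 +0.533492 -0.035274 = -0.398293;  D = -0.397704-0.021658i
d^3_{2,0}: k∈[0..1] ⇒ +0.631322 -0.125228 = +0.506094;  D = +0.503101+0.054959i
d^3_{3,0}: single k=0 term ⇒ -0.229578;  D = -0.226527-0.037304i
Y_3^{m'}(θ=0.3436,φ=5.455) and Σ D·Y over m':
  (+0.2265-0.0373i)·(-0.0126+0.0097i)  (+0.5031-0.0550i)·(-0.0093+0.1088i)  (+0.3977-0.0217i)·(+0.2527+0.2753i)  (-0.2550+0.0000i)·(+0.5034+0.0000i)  (-0.3977-0.0217i)·(-0.2527+0.2753i)  (+0.5031+0.0550i)·(-0.0093-0.1088i)  (-0.2265-0.0373i)·(+0.0126+0.0097i)
Y_3^0(R⁻¹ n̂) = +0.082127-0.000000i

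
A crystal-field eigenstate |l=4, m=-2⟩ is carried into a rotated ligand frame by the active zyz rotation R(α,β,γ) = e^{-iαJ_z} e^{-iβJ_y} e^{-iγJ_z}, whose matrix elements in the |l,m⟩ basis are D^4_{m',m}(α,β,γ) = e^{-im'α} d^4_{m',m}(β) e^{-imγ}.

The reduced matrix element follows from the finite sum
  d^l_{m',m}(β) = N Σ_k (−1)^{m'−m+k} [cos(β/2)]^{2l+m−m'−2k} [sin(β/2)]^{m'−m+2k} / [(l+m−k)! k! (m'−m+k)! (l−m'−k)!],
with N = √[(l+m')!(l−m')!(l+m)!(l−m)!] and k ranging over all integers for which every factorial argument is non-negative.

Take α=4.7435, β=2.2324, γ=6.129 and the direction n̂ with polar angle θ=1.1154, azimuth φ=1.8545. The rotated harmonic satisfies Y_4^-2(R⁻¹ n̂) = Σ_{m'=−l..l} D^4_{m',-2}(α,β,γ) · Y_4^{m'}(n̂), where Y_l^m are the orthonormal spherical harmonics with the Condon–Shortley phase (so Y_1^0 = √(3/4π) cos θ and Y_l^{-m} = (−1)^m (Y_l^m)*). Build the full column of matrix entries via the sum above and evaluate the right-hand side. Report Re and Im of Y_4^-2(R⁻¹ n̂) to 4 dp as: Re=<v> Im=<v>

Need the full column D^4_{m',-2} for m'=−4..4 at α=4.7435, β=2.2324, γ=6.1290.
cos(β/2)=0.439100, sin(β/2)=0.898438
d^4_{-4,-2}: single k=2 term ⇒ +0.030615;  D = +0.030099-0.005599i
d^4_{-3,-2}: k∈[1..2] ⇒ +0.010580 -0.132882 = -0.122302;  D = -0.026097-0.119485i
d^4_{-2,-2}: k∈[0..2] ⇒ +0.001382 -0.069428 +0.363326 = +0.295280;  D = -0.286380+0.071951i
d^4_{-1,-2}: k∈[0..2] ⇒ -0.011997 +0.251123 -0.700883 = -0.461757;  D = +0.126393+0.444122i
d^4_{0,-2}: k∈[0..2] ⇒ +0.054888 -0.612767 +0.962005 = +0.404125;  D = +0.385062-0.122655i
d^4_{1,-2}: k∈[0..2] ⇒ -0.167415 +1.051325 -0.880273 = +0.003637;  D = +0.001211+0.003429i
d^4_{2,-2}: k∈[0..2] ⇒ +0.363326 -1.216850 +0.424528 = -0.428996;  D = +0.399873-0.155369i
d^4_{3,-2}: k∈[0..1] ⇒ -0.556309 +0.776328 = +0.220019;  D = -0.086024-0.202504i
d^4_{4,-2}: single k=0 term ⇒ +0.536581;  D = +0.487102-0.225057i
Y_4^{m'}(θ=1.1154,φ=1.8545) and Σ D·Y over m':
  (+0.0301-0.0056i)·(+0.1216-0.2610i)  (-0.0261-0.1195i)·(+0.2999+0.2628i)  (-0.2864+0.0720i)·(-0.0806+0.0513i)  (+0.1264+0.4441i)·(+0.0861+0.2953i)  (+0.3851-0.1227i)·(-0.1580+0.0000i)  (+0.0012+0.0034i)·(-0.0861+0.2953i)  (+0.3999-0.1554i)·(-0.0806-0.0513i)  (-0.0860-0.2025i)·(-0.2999+0.2628i)  (+0.4871-0.2251i)·(+0.1216+0.2610i)
Y_4^-2(R⁻¹ n̂) = +0.019725+0.153122i

Re=0.0197 Im=0.1531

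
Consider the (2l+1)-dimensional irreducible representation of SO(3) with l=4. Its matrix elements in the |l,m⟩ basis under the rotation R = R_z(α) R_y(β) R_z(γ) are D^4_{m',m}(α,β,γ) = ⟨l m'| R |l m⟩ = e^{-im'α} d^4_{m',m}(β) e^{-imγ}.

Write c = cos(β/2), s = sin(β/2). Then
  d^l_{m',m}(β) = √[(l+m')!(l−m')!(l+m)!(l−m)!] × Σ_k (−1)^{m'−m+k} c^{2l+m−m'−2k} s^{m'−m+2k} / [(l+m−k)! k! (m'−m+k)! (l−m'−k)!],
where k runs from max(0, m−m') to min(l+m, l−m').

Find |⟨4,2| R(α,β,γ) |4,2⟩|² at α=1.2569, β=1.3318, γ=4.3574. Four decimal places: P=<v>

D^4_{2,2}(1.2569,1.3318,4.3574) = e^{-i·2·1.2569}·d^4_{2,2}(1.3318)·e^{-i·2·4.3574}. Compute d first:
With c≡cos(β/2)=0.786361 and s≡sin(β/2)=0.617767, N=[720·2·720·2]^{1/2}=1440.000000
The bounds max(0,m−m')=0 and min(l+m,l−m')=2 give 3 terms
  k=0: (−1)^0·1440.0000/(1440)·0.7864^8·0.6178^0 = +0.146210
  k=1: (−1)^1·1440.0000/(120)·0.7864^6·0.6178^2 = -1.082837
  k=2: (−1)^2·1440.0000/(96)·0.7864^4·0.6178^4 = +0.835369
d^4_{2,2}(1.3318) = +0.146210 -1.082837 +0.835369 = -0.101258
|D^4_{2,2}|² = |d^4_{2,2}(β)|² = (-0.101258)² = 0.010253 (the z-rotation phases have unit modulus)

P=0.0103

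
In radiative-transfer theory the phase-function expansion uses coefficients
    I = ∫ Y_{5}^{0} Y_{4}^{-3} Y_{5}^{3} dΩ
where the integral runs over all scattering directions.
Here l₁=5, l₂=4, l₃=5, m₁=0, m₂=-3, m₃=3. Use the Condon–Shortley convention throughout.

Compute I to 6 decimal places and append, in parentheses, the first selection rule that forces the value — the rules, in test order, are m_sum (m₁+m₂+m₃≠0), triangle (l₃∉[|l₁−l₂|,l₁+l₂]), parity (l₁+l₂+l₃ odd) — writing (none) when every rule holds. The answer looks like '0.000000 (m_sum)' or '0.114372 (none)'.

0.130198 (none)

Rules hold: Σm=0, L=14 even, 1≤5≤9.
N = 11·9·11 = 1089
Δ = 4!·6!·4!/15! = 1/3153150
Racah Σ t=0..4: t=0:+1/69120 t=1:−1/1728 t=2:+1/576 t=3:−1/1728 t=4:+1/69120 = 7/11520
⇒ 3j(5 4 5; 0 0 0)² = 2/143, sgn -1
Racah Σ t=0..1: t=0:+1/17280 t=1:−1/6912 = -1/11520
⇒ 3j(5 4 5; 0 -3 3)² = 2/143, sgn -1
4πI² = N·(3j₀)²·(3jₘ)² = 36/169
I = +1·√(0.213018/4π) = 0.13019760
No selection rule forces the value: the integral is nonzero (none).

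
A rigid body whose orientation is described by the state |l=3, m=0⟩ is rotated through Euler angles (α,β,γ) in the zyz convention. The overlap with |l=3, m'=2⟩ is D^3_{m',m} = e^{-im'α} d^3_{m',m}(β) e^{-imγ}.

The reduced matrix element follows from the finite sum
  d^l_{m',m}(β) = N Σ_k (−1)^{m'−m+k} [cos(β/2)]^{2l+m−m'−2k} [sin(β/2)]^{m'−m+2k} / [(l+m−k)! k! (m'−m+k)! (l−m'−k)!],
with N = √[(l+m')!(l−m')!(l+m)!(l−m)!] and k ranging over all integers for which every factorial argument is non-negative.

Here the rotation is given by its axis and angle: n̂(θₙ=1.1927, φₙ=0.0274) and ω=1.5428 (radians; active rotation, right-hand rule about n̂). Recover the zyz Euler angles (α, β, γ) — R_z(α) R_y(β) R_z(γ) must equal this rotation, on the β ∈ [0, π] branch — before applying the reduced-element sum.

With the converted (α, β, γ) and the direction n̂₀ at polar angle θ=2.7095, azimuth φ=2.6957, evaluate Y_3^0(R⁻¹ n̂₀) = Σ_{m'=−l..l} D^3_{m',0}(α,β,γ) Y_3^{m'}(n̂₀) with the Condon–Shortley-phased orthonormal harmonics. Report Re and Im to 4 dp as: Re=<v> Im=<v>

Re=0.3338 Im=0.0000

Axis–angle → zyz. n̂ = (sinθₙcosφₙ, sinθₙsinφₙ, cosθₙ) = (+0.929020, +0.025462, +0.369152), ω = 1.5428.
R = I cosω + sinω [n̂]ₓ + (1−cosω) n̂n̂ᵀ gives
  R = [+0.866911, -0.346015, +0.358801; +0.391999, +0.028623, -0.919520; +0.307898, +0.937792, +0.160451]
β = atan2(√(R₁₃²+R₂₃²), R₃₃) = 1.409649; α = atan2(R₂₃, R₁₃) mod 2π = 5.084423; γ = atan2(R₃₂, −R₃₁) mod 2π = 1.888030
Need the full column D^3_{m',0} for m'=−3..3 at α=5.0844, β=1.4096, γ=1.8880.
cos(β/2)=0.761725, sin(β/2)=0.647900
d^3_{-3,0}: single k=3 term ⇒ +0.537569;  D = -0.482949+0.236094i
d^3_{-2,0}: k∈[2..3] ⇒ +0.774052 -0.560002 = +0.214051;  D = -0.157481-0.144973i
d^3_{-1,0}: k∈[1..3] ⇒ +0.575560 -1.249198 +0.301251 = -0.372386;  D = -0.135366+0.346911i
d^3_{0,0}: k∈[0..3] ⇒ +0.195340 -1.271898 +0.920177 -0.073969 = -0.230350;  D = -0.230350+0.000000i
d^3_{1,0}: k∈[0..2] ⇒ -0.575560 +1.249198 -0.301251 = +0.372386;  D = +0.135366+0.346911i
d^3_{2,0}: k∈[0..1] ⇒ +0.774052 -0.560002 = +0.214051;  D = -0.157481+0.144973i
d^3_{3,0}: single k=0 term ⇒ -0.537569;  D = +0.482949+0.236094i
Y_3^{m'}(θ=2.7095,φ=2.6957) and Σ D·Y over m':
  (-0.4829+0.2361i)·(-0.0071-0.0298i)  (-0.1575-0.1450i)·(-0.1022-0.1267i)  (-0.1354+0.3469i)·(-0.3814-0.1823i)  (-0.2303+0.0000i)·(-0.3806+0.0000i)  (+0.1354+0.3469i)·(+0.3814-0.1823i)  (-0.1575+0.1450i)·(-0.1022+0.1267i)  (+0.4829+0.2361i)·(+0.0071-0.0298i)
Y_3^0(R⁻¹ n̂) = +0.333779-0.000000i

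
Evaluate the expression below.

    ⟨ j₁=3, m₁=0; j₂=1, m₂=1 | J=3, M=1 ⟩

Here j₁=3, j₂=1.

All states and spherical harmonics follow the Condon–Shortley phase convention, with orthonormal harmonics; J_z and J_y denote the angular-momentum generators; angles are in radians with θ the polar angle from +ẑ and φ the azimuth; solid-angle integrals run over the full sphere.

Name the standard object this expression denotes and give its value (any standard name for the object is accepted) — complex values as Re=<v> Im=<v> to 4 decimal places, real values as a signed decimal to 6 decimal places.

Clebsch–Gordan coefficient, −√(1/2) ≈ -0.707107

This is a Clebsch–Gordan (vector-coupling) coefficient.
triangle: 1!×5!×1!/8! = 120/40320
(j±m)!: 3!×3!×2!×0!×4!×2! = 3456
prefactor² = (2J+1)×Δ×N² = 72
  k=1: −1/(1!×0!×2!×1!×3!×0!) = -1/12
Σ = -1/12  ⇒  CG² = 72×(-1/12)² = 1/2
CG = −√(1/2) = -0.707107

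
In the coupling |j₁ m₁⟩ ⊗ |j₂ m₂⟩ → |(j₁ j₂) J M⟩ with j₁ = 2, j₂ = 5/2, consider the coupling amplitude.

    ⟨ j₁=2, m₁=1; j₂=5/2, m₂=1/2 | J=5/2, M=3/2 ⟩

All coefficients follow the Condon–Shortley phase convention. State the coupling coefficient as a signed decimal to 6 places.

-0.414039

√[6·2!2!3!/8! · 3!1!3!2!4!1!] = √(216/35)
  +(−1)^0/∏(0,2,1,3,1,0)! = 1/12  (running 1/12)
  +(−1)^1/∏(1,1,0,2,2,1)! = -1/4  (running -1/6)
⟨..|..⟩ = √(216/35)·(-1/6) = -0.414039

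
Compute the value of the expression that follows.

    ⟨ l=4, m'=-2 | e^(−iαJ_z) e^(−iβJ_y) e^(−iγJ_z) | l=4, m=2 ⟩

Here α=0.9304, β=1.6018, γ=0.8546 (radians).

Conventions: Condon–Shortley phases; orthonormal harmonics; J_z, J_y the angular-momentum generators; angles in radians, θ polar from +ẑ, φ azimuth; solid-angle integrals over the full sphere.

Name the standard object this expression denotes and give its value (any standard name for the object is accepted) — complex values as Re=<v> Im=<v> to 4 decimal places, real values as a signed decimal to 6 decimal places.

This is a Wigner D-matrix element — the rotation-matrix element ⟨l m'| R(α,β,γ) |l m⟩ in the angular-momentum basis.
First d^4_{-2,2}(β=1.6018), then the phase factors e^{-i(-2)α} and e^{-i(2)γ}:
c=cos(1.601800/2)=0.696061, s=sin(1.601800/2)=0.717983; N=√[2·720·720·2]=1440.000000
k∈{4,5,6} keeps every argument non-negative
  k=4: (−1)^0·1440.0000/(96)·0.6961^4·0.7180^4 = +0.935699
  k=5: (−1)^1·1440.0000/(120)·0.6961^2·0.7180^6 = -0.796453
  k=6: (−1)^2·1440.0000/(1440)·0.6961^0·0.7180^8 = +0.070618
d^4_{-2,2}(1.6018) = +0.935699 -0.796453 +0.070618 = +0.209864
D = (-0.285956+0.958243i)·(+0.209864)·(-0.137962-0.990437i) = +0.207457+0.031694i

Wigner D-matrix element, Re=0.2075 Im=0.0317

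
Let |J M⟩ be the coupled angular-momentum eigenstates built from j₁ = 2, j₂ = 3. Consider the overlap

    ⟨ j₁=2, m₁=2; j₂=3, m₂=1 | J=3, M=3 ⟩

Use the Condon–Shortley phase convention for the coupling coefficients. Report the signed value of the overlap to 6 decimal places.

j₁+j₂−J=2  J+j₁−j₂=2  J−j₁+j₂=4  j₁+j₂+J+1=9
(j₁±m₁, j₂±m₂, J±M) = (4,0,4,2,6,0)
P² = 1536
sum k=0..0:
  [0] +1/96 = 1/96
S = 1/96
C² = P²·S² = 1/6 ; C = +0.408248

+√(1/6) ≈ +0.408248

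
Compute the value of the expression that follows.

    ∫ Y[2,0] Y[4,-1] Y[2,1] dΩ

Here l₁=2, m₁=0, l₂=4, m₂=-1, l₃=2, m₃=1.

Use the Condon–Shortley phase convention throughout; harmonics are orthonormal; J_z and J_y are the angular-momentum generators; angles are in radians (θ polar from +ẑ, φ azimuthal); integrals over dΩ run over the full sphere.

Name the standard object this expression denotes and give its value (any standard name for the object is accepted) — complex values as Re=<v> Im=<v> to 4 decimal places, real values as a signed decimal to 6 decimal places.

This is a Gaunt coefficient — the integral of a triple product of spherical harmonics over the sphere.
Checks pass: Σm=0; 8 even; l₃=2∈[2,6].
(2·2+1)(2·4+1)(2·2+1) = 225
Δ: 4! 0! 4! / 9! → 1/630
sum: t=2:+1/16 = 1/16
3j²(2 4 2; 0 0 0) = Δ·Π!·Σ² = 2/35  (sign +1)
sum: t=2:+1/24 = 1/24
3j²(2 4 2; 0 -1 1) = Δ·Π!·Σ² = 1/21  (sign -1)
combine: 4πI² = 225·2/35·1/21 = 30/49
take √, sign -1: I = -0.22072812

Gaunt coefficient, -0.220728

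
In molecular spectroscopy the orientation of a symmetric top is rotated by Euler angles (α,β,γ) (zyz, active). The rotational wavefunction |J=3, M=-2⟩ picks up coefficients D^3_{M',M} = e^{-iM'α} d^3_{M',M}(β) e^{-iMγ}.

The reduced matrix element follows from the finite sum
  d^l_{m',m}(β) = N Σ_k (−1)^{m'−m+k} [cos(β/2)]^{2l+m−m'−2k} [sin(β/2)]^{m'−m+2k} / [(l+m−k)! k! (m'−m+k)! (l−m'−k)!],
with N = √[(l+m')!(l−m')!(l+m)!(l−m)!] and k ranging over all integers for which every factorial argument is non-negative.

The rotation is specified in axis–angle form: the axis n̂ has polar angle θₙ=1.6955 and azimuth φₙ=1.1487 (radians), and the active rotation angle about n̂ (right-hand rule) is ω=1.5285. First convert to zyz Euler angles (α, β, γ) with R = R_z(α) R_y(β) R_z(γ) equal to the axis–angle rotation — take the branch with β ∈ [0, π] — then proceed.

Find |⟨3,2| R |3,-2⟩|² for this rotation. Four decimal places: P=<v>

P=0.2329

Axis–angle → zyz. n̂ = (sinθₙcosφₙ, sinθₙsinφₙ, cosθₙ) = (+0.406492, +0.905148, -0.124381), ω = 1.5285.
R = I cosω + sinω [n̂]ₓ + (1−cosω) n̂n̂ᵀ gives
  R = [+0.200533, +0.476648, +0.855917; +0.228109, +0.826934, -0.513951; -0.952761, +0.298306, +0.057100]
β = atan2(√(R₁₃²+R₂₃²), R₃₃) = 1.513665; α = atan2(R₂₃, R₁₃) mod 2π = 5.742421; γ = atan2(R₃₂, −R₃₁) mod 2π = 0.303428
Split into d^3_{2,-2}(β=1.5137) × two z-phases.
c=cos(1.513665/2)=0.727014, s=sin(1.513665/2)=0.686622; N=√[120·1·1·120]=120.000000
k∈{0,1} keeps every argument non-negative
  k=0: (−1)^4·120.0000/(24)·0.7270^2·0.6866^4 = +0.587391
  k=1: (−1)^5·120.0000/(120)·0.7270^0·0.6866^6 = -0.104787
d^3_{2,-2}(1.5137) = +0.587391 -0.104787 = +0.482604
|D^3_{2,-2}|² = |d^3_{2,-2}(β)|² = (+0.482604)² = 0.232907 (the z-rotation phases have unit modulus)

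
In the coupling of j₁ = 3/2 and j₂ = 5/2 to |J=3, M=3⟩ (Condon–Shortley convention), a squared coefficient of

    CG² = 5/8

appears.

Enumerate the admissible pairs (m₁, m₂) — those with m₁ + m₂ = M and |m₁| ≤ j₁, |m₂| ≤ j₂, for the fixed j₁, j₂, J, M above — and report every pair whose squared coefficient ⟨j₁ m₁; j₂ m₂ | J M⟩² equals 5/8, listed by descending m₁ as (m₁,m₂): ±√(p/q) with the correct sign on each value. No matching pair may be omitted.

(1/2,5/2): −√(5/8)

Admissible pairs with m₁+m₂ = M = 3: (1/2,5/2), (3/2,3/2)
  (m₁,m₂)=(3/2,3/2): CG² = 3/8, CG = +√(3/8)
  (m₁,m₂)=(1/2,5/2): CG² = 5/8, CG = −√(5/8)   ← matches the target
Pairs with CG² = 5/8: (1/2,5/2): −√(5/8)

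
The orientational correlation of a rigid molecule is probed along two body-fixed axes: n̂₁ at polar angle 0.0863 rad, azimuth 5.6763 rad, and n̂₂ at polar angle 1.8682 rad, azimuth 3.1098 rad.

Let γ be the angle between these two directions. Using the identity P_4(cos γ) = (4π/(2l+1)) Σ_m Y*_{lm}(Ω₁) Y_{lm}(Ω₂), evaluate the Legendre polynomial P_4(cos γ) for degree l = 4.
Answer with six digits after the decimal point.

Expand P_4 via completeness: Σ_{m} conj(Y_{4,m}) at Ω₁ times Y_{4,m} at Ω₂ —
  [-4]  conj(Y_{4,-4})(Ω₁) = (-0.000018, -0.000016) ; Y_{4,-4}(Ω₂) = (0.366808, 0.046900) ; Δ = (-0.000006, -0.000007)
  [-3]  conj(Y_{4,-3})(Ω₁) = (-0.000197, -0.000774) ; Y_{4,-3}(Ω₂) = (0.319115, 0.030529) ; Δ = (-0.000039, -0.000253)
  [-2]  conj(Y_{4,-2})(Ω₁) = (0.005166, -0.013850) ; Y_{4,-2}(Ω₂) = (-0.121735, -0.007751) ; Δ = (-0.000736, 0.001646)
  [-1]  conj(Y_{4,-1})(Ω₁) = (0.131747, -0.091471) ; Y_{4,-1}(Ω₂) = (-0.317806, -0.010107) ; Δ = (-0.042794, 0.027738)
  [+0]  conj(Y_{4,0})(Ω₁) = (0.815053, -0.000000) ; Y_{4,0}(Ω₂) = (0.072139, 0.000000) ; Δ = (0.058797, 0.000000)
  [+1]  conj(Y_{4,1})(Ω₁) = (-0.131747, -0.091471) ; Y_{4,1}(Ω₂) = (0.317806, -0.010107) ; Δ = (-0.042794, -0.027738)
  [+2]  conj(Y_{4,2})(Ω₁) = (0.005166, 0.013850) ; Y_{4,2}(Ω₂) = (-0.121735, 0.007751) ; Δ = (-0.000736, -0.001646)
  [+3]  conj(Y_{4,3})(Ω₁) = (0.000197, -0.000774) ; Y_{4,3}(Ω₂) = (-0.319115, 0.030529) ; Δ = (-0.000039, 0.000253)
  [+4]  conj(Y_{4,4})(Ω₁) = (-0.000018, 0.000016) ; Y_{4,4}(Ω₂) = (0.366808, -0.046900) ; Δ = (-0.000006, 0.000007)
Σ over m = (-0.028355, -0.000000); ×(4π/9) → (-0.039591, -0.000000). Real part: -0.039591

-0.039591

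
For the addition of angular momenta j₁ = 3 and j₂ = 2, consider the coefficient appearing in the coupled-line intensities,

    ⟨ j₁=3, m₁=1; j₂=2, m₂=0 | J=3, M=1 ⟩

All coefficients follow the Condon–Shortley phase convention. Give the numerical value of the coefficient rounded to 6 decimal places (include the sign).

-0.387298

triangle: 2!·4!·2!/9! = 96/362880
(j±m)!: 4!·2!·2!·2!·4!·2! = 9216
prefactor² = (2J+1)·Δ·N² = 256/15
  k=0: +1/(0!·2!·2!·2!·2!·0!) = 1/16
  k=1: −1/(1!·1!·1!·1!·3!·1!) = -1/6
  k=2: +1/(2!·0!·0!·0!·4!·2!) = 1/96
Σ = -3/32  ⇒  CG² = 256/15·(-3/32)² = 3/20
CG = −√(3/20) = -0.387298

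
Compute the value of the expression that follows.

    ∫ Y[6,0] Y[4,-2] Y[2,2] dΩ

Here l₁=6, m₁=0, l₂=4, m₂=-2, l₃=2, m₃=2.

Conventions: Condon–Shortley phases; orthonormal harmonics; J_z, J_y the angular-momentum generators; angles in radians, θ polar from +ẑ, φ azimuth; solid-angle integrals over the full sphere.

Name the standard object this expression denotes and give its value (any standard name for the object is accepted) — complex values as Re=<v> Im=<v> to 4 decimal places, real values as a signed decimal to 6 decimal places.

Gaunt coefficient, +0.061597

This is a Gaunt coefficient — the integral of a triple product of spherical harmonics over the sphere.
Rules hold: Σm=0, L=12 even, 2≤2≤10.
N = 13·9·5 = 585
Δ = 8!·4!·0!/13! = 1/6435
Racah Σ t=4..4: t=4:+1/2304 = 1/2304
⇒ 3j(6 4 2; 0 0 0)² = 5/143, sgn +1
Racah Σ t=2..2: t=2:+1/34560 = 1/34560
⇒ 3j(6 4 2; 0 -2 2)² = 1/429, sgn +1
4πI² = N·(3j₀)²·(3jₘ)² = 75/1573
I = +1·√(0.0476796/4π) = 0.06159725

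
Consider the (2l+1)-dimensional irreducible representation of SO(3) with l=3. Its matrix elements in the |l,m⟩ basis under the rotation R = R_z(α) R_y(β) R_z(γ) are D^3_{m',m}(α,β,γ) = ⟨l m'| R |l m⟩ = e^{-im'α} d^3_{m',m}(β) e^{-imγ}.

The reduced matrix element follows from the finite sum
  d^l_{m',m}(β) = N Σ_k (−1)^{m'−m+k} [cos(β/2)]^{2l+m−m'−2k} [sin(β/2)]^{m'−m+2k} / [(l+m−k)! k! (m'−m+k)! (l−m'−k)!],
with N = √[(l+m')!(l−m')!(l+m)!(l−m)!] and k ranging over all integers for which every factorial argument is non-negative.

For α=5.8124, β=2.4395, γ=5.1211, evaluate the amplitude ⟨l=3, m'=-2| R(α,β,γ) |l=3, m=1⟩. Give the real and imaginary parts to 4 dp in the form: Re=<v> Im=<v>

D^3_{-2,1}(5.8124,2.4395,5.1211) = e^{-i·-2·5.8124}·d^3_{-2,1}(2.4395)·e^{-i·1·5.1211}. Compute d first:
With c≡cos(β/2)=0.343881 and s≡sin(β/2)=0.939013, N=[1·120·24·2]^{1/2}=75.894664
Admissible k: 3..4 (factorial args all ≥0)
  k=3: (−1)^0·75.8947/(12)·0.3439^3·0.9390^3 = +0.212945
  k=4: (−1)^1·75.8947/(24)·0.3439^1·0.9390^5 = -0.793901
d^3_{-2,1}(2.4395) = +0.212945 -0.793901 = -0.580956
D = (+0.588519-0.808483i)·(-0.580956)·(+0.397427+0.917634i) = -0.566888-0.127074i

Re=-0.5669 Im=-0.1271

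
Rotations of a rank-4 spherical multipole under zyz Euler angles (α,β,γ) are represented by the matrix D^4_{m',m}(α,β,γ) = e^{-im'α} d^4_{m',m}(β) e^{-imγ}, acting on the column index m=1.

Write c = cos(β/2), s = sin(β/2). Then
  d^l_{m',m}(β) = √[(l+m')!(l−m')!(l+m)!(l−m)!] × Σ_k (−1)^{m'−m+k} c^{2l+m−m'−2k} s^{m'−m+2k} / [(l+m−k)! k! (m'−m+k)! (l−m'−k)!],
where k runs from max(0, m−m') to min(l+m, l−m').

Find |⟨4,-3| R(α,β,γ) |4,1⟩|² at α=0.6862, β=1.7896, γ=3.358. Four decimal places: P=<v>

P=0.0026

Split into d^4_{-3,1}(β=1.7896) × two z-phases.
With c≡cos(β/2)=0.625675 and s≡sin(β/2)=0.780084, N=[1·5040·120·6]^{1/2}=1904.940944
k: max(0,(1)−(-3))=4 … min(4+(1),4−(-3))=5
  k=4: (−1)^0·1904.9409/(144)·0.6257^4·0.7801^4 = +0.750722
  k=5: (−1)^1·1904.9409/(240)·0.6257^2·0.7801^6 = -0.700190
d^4_{-3,1}(1.7896) = +0.750722 -0.700190 = +0.050532
|D^4_{-3,1}|² = |d^4_{-3,1}(β)|² = (+0.050532)² = 0.002554 (the z-rotation phases have unit modulus)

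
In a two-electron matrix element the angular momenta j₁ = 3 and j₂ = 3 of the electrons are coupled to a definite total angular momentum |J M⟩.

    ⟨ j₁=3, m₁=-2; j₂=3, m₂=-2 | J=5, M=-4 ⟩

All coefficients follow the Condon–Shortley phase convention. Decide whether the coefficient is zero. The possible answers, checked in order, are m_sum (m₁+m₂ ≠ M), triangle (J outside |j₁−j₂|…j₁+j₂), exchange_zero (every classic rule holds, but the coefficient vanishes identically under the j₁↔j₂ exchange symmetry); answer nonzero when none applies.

exchange_zero

m-sum: m₁+m₂ = -2+(-2) = -4, M = -4  ✓
triangle: |j₁−j₂| = 0 ≤ J = 5 ≤ j₁+j₂ = 6  ✓
exchange: j₁=j₂ and m₁=m₂, and (−1)^(j₁+j₂−J) = (−1)^1 = −1 forces ⟨j₁m₁;j₂m₂|JM⟩ = −⟨j₂m₂;j₁m₁|JM⟩ = −⟨j₁m₁;j₂m₂|JM⟩ ⇒ the coefficient vanishes identically
Racah sum check: Σ_k collapses to 0 ⇒ CG = 0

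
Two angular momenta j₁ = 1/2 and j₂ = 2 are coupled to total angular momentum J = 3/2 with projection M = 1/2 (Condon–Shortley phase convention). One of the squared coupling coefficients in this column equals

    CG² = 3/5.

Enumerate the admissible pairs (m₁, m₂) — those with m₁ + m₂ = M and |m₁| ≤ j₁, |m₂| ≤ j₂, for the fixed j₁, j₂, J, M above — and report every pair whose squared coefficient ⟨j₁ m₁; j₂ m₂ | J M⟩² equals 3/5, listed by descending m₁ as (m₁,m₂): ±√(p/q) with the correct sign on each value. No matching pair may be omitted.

Admissible pairs with m₁+m₂ = M = 1/2: (-1/2,1), (1/2,0)
  (m₁,m₂)=(1/2,0): CG² = 2/5, CG = +√(2/5)
  (m₁,m₂)=(-1/2,1): CG² = 3/5, CG = −√(3/5)   ← matches the target
Pairs with CG² = 3/5: (-1/2,1): −√(3/5)

(-1/2,1): −√(3/5)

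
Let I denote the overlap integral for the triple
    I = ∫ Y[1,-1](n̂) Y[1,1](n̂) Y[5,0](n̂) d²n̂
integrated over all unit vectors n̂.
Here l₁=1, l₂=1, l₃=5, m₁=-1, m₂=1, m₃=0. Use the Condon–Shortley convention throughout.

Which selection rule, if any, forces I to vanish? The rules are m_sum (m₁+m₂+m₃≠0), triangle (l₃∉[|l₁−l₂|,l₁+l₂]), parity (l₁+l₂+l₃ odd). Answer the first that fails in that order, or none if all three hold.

Σmᵢ = 0  ✓
l₃∈[|l₁−l₂|,l₁+l₂]=[0,2] required, l₃=5 fails  ✗
Σlᵢ = 7 ⇒ odd

triangle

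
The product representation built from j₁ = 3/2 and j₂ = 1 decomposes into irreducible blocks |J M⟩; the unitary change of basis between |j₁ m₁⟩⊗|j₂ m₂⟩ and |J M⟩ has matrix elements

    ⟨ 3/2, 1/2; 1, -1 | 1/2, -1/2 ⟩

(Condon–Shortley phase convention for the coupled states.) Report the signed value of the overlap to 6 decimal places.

+0.408248  (= +√(1/6))

√[2·2!1!0!/4! · 2!1!0!2!0!1!] = √(2/3)
  +(−1)^0/∏(0,2,1,0,0,0)! = 1/2  (running 1/2)
⟨..|..⟩ = √(2/3)·(1/2) = +0.408248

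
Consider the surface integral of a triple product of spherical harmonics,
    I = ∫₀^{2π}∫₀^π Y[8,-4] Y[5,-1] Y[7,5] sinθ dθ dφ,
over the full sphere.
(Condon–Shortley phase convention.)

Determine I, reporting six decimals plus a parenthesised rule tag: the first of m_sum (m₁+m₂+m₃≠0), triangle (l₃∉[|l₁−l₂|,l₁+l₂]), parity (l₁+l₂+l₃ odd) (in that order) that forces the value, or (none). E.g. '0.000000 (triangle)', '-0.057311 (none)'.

-0.011252 (none)

Rules hold: Σm=0, L=20 even, 3≤7≤13.
N = 17·11·15 = 2805
Δ = 6!·10!·4!/21! = 1/814773960
Racah Σ t=1..5: t=1:−1/87091200 t=2:+1/4976640 t=3:−1/2073600 t=4:+1/4976640 t=5:−1/87091200 = -1/9676800
⇒ 3j(8 5 7; 0 0 0)² = 360/46189, sgn +1
Racah Σ t=2..4: t=2:+1/696729600 t=3:−1/78382080 t=4:+1/92897280 = -1/1791590400
⇒ 3j(8 5 7; -4 -1 5)² = 11/151164, sgn -1
4πI² = N·(3j₀)²·(3jₘ)² = 1650/1037153
I = -1·√(0.00159089/4π) = -0.01125163
No selection rule forces the value: the integral is nonzero (none).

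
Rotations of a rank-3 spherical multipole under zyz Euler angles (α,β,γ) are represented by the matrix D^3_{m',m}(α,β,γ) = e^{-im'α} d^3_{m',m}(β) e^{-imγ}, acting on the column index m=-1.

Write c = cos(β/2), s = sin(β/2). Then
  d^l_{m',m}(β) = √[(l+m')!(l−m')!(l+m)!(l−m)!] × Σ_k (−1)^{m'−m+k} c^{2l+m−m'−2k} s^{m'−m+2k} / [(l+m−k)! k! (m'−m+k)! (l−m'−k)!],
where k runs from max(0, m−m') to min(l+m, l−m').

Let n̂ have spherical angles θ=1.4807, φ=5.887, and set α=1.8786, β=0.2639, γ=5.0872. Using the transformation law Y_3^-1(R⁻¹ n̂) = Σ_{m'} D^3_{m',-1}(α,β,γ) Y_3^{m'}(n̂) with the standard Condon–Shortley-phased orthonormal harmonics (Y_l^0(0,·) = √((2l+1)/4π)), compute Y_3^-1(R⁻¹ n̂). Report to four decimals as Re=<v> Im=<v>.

Re=-0.1469 Im=-0.2747

Need the full column D^3_{m',-1} for m'=−3..3 at α=1.8786, β=0.2639, γ=5.0872.
cos(β/2)=0.991307, sin(β/2)=0.131567
d^3_{-3,-1}: single k=2 term ⇒ +0.064740;  D = -0.017429-0.062350i
d^3_{-2,-1}: k∈[1..2] ⇒ +0.398281 -0.014031 = +0.384250;  D = -0.321331+0.210700i
d^3_{-1,-1}: k∈[0..2] ⇒ +0.948964 -0.133727 +0.001767 = +0.817003;  D = +0.633934+0.515385i
d^3_{0,-1}: k∈[0..2] ⇒ -0.436295 +0.023056 -0.000135 = -0.413375;  D = -0.151335+0.384677i
d^3_{1,-1}: k∈[0..2] ⇒ +0.100295 -0.002356 +0.000005 = +0.097945;  D = -0.097725-0.006558i
d^3_{2,-1}: k∈[0..1] ⇒ -0.014031 +0.000124 = -0.013908;  D = -0.003317-0.013507i
d^3_{3,-1}: single k=0 term ⇒ +0.001140;  D = +0.000973-0.000595i
Y_3^{m'}(θ=1.4807,φ=5.887) and Σ D·Y over m':
  (-0.0174-0.0624i)·(+0.1537+0.3824i)  (-0.3213+0.2107i)·(+0.0640+0.0649i)  (+0.6339+0.5154i)·(-0.2849-0.1192i)  (-0.1513+0.3847i)·(-0.0994+0.0000i)  (-0.0977-0.0066i)·(+0.2849-0.1192i)  (-0.0033-0.0135i)·(+0.0640-0.0649i)  (+0.0010-0.0006i)·(-0.1537+0.3824i)
Y_3^-1(R⁻¹ n̂) = -0.146891-0.274654i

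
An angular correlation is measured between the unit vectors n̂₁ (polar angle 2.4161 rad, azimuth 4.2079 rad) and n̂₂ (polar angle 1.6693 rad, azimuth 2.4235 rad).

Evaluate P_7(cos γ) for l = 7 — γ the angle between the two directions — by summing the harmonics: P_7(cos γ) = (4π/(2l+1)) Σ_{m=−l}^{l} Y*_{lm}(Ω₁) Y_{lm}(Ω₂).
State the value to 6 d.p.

Summing Y*_{l m}(θ₁,φ₁)·Y_{l m}(θ₂,φ₂) over m ∈ [−7, 7]; prefactor 4π/(2·7+1) = 0.837758:
  term(m=-7) = (0.013643, -0.001033)   from Y*(Ω₁)=(-0.010758, -0.026184), Y(Ω₂)=(-0.149399, 0.459646)
  term(m=-6) = (-0.006087, -0.020458)   from Y*(Ω₁)=(-0.118651, -0.013664), Y(Ω₂)=(0.070225, 0.164338)
  term(m=-5) = (0.081254, -0.044683)   from Y*(Ω₁)=(-0.171882, 0.241196), Y(Ω₂)=(-0.282078, -0.135867)
  term(m=-4) = (-0.060800, -0.069830)   from Y*(Ω₁)=(0.196793, 0.410365), Y(Ω₂)=(-0.196117, 0.054113)
  term(m=-3) = (0.054345, -0.072867)   from Y*(Ω₁)=(0.350452, 0.020113), Y(Ω₂)=(0.142668, -0.216112)
  term(m=-2) = (0.017617, 0.008020)   from Y*(Ω₁)=(-0.048513, 0.077068), Y(Ω₂)=(-0.028527, -0.210640)
  term(m=-1) = (-0.019840, 0.091467)   from Y*(Ω₁)=(0.190286, 0.344630), Y(Ω₂)=(0.179038, 0.156425)
  term(m=+0) = (0.006282, 0.000000)   from Y*(Ω₁)=(0.029215, -0.000000), Y(Ω₂)=(0.215012, 0.000000)
  term(m=+1) = (-0.019840, -0.091467)   from Y*(Ω₁)=(-0.190286, 0.344630), Y(Ω₂)=(-0.179038, 0.156425)
  term(m=+2) = (0.017617, -0.008020)   from Y*(Ω₁)=(-0.048513, -0.077068), Y(Ω₂)=(-0.028527, 0.210640)
  term(m=+3) = (0.054345, 0.072867)   from Y*(Ω₁)=(-0.350452, 0.020113), Y(Ω₂)=(-0.142668, -0.216112)
  term(m=+4) = (-0.060800, 0.069830)   from Y*(Ω₁)=(0.196793, -0.410365), Y(Ω₂)=(-0.196117, -0.054113)
  term(m=+5) = (0.081254, 0.044683)   from Y*(Ω₁)=(0.171882, 0.241196), Y(Ω₂)=(0.282078, -0.135867)
  term(m=+6) = (-0.006087, 0.020458)   from Y*(Ω₁)=(-0.118651, 0.013664), Y(Ω₂)=(0.070225, -0.164338)
  term(m=+7) = (0.013643, 0.001033)   from Y*(Ω₁)=(0.010758, -0.026184), Y(Ω₂)=(0.149399, 0.459646)
Total Σ_m = (0.166546, 0.000000). Multiply by 0.837758: (0.139525, 0.000000). P_7(cos γ) = 0.139525

0.139525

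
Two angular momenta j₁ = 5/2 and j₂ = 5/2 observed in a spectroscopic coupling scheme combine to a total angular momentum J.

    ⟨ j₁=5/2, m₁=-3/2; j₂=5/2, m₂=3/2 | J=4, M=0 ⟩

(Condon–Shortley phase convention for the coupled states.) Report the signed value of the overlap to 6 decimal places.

j₁+j₂−J=1  J+j₁−j₂=4  J−j₁+j₂=4  j₁+j₂+J+1=10
(j₁±m₁, j₂±m₂, J±M) = (1,4,4,1,4,4)
P² = 82944/175
sum k=0..1:
  [0] +1/576 = 1/576
  [1] −1/36 = -1/36
S = -5/192
C² = P²·S² = 9/28 ; C = -0.566947

-0.566947  (= −√(9/28))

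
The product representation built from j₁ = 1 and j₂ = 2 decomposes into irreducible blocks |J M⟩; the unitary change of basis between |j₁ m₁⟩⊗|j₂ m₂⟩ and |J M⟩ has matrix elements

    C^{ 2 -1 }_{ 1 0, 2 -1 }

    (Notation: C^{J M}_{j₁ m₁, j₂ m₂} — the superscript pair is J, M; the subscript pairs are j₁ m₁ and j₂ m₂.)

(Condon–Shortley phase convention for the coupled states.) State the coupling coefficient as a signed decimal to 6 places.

√[5·1!1!3!/6! · 1!1!1!3!1!3!] = √(3/2)
  +(−1)^0/∏(0,1,1,1,0,2)! = 1/2  (running 1/2)
  +(−1)^1/∏(1,0,0,0,1,3)! = -1/6  (running 1/3)
⟨..|..⟩ = √(3/2)·(1/3) = +0.408248

+0.408248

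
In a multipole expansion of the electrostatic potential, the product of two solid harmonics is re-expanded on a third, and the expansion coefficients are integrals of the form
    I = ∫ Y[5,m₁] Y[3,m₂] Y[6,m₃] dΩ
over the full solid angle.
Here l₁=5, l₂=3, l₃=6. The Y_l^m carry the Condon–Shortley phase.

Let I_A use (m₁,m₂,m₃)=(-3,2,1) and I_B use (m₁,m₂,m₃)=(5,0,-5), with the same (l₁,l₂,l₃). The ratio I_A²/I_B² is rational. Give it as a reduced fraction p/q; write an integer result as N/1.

l's match ⇒ only the (l;m) 3-j factors differ between A and B.
A: triangle coeff Δ(5,3,6) = 1/675675; Σ_t [1,2]: t=1:−1/120960 t=2:+1/17280 = 1/20160; (3j)²=64/3003 [(5 3 6; -3 2 1)], sign=-1
B: triangle coeff Δ(5,3,6) = 1/675675; Σ_t [0,0]: t=0:+1/483840 = 1/483840; (3j)²=3/91 [(5 3 6; 5 0 -5)], sign=-1
I_A²/I_B² = (64/3003)/(3/91) = 64/99

64/99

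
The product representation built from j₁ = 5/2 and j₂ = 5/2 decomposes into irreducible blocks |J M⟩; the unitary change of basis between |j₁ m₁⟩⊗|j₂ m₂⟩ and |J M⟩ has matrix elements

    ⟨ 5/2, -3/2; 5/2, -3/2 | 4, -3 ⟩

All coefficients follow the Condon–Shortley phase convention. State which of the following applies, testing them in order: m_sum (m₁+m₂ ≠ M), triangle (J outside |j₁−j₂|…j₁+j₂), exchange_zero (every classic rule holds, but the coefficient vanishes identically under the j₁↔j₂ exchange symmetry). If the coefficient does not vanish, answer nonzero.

m-sum: m₁+m₂ = -3/2+(-3/2) = -3, M = -3  ✓
triangle: |j₁−j₂| = 0 ≤ J = 4 ≤ j₁+j₂ = 5  ✓
exchange: j₁=j₂ and m₁=m₂, and (−1)^(j₁+j₂−J) = (−1)^1 = −1 forces ⟨j₁m₁;j₂m₂|JM⟩ = −⟨j₂m₂;j₁m₁|JM⟩ = −⟨j₁m₁;j₂m₂|JM⟩ ⇒ the coefficient vanishes identically
Racah sum check: Σ_k collapses to 0 ⇒ CG = 0

exchange_zero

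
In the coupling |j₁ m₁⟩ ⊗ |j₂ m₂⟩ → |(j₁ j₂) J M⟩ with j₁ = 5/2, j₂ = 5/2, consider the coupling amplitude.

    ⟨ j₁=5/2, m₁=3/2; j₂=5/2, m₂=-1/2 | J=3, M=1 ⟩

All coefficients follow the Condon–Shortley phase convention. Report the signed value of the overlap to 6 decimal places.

j₁+j₂−J=2  J+j₁−j₂=3  J−j₁+j₂=3  j₁+j₂+J+1=9
(j₁±m₁, j₂±m₂, J±M) = (4,1,2,3,4,2)
P² = 96/5
sum k=0..1:
  [0] +1/8 = 1/8
  [1] −1/12 = -1/12
S = 1/24
C² = P²·S² = 1/30 ; C = +0.182574

+0.182574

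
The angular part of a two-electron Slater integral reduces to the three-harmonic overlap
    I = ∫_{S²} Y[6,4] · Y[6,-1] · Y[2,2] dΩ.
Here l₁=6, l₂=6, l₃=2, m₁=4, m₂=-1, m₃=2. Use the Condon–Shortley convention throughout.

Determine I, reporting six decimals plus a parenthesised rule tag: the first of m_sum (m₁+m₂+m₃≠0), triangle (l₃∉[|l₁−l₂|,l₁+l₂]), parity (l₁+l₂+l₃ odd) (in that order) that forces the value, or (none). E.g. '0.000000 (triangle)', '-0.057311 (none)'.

m-sum = 4 − 1 + 2 = 5 ≠ 0 ⇒ I = 0

0.000000 (m_sum)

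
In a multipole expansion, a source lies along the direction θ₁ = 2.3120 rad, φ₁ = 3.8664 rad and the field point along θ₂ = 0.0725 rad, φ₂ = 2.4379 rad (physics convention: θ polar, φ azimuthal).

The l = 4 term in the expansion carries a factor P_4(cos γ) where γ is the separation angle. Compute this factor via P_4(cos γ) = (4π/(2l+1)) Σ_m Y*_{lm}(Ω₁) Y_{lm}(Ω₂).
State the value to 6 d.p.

-0.427619

Term-by-term m-sum for l=4 (normalisation 4π/9 = 1.396263):
  term(m=-4) = (0.000001, -0.000001)   from Y*(Ω₁)=(-0.127198, 0.031446), Y(Ω₂)=(-0.000012, 0.000004)
  term(m=-3) = (0.000067, 0.000147)   from Y*(Ω₁)=(-0.192547, 0.279267), Y(Ω₂)=(0.000244, -0.000407)
  term(m=-2) = (-0.004007, 0.001172)   from Y*(Ω₁)=(0.048212, 0.395903), Y(Ω₂)=(0.001703, 0.010328)
  term(m=-1) = (-0.000865, -0.006036)   from Y*(Ω₁)=(0.033698, 0.029843), Y(Ω₂)=(-0.103282, -0.087648)
  term(m=+0) = (-0.296653, -0.000000)   from Y*(Ω₁)=(-0.359936, -0.000000), Y(Ω₂)=(0.824184, 0.000000)
  term(m=+1) = (-0.000865, 0.006036)   from Y*(Ω₁)=(-0.033698, 0.029843), Y(Ω₂)=(0.103282, -0.087648)
  term(m=+2) = (-0.004007, -0.001172)   from Y*(Ω₁)=(0.048212, -0.395903), Y(Ω₂)=(0.001703, -0.010328)
  term(m=+3) = (0.000067, -0.000147)   from Y*(Ω₁)=(0.192547, 0.279267), Y(Ω₂)=(-0.000244, -0.000407)
  term(m=+4) = (0.000001, 0.000001)   from Y*(Ω₁)=(-0.127198, -0.031446), Y(Ω₂)=(-0.000012, -0.000004)
Σ over m = (-0.306260, -0.000000); ×(4π/9) → (-0.427619, -0.000000). Real part: -0.427619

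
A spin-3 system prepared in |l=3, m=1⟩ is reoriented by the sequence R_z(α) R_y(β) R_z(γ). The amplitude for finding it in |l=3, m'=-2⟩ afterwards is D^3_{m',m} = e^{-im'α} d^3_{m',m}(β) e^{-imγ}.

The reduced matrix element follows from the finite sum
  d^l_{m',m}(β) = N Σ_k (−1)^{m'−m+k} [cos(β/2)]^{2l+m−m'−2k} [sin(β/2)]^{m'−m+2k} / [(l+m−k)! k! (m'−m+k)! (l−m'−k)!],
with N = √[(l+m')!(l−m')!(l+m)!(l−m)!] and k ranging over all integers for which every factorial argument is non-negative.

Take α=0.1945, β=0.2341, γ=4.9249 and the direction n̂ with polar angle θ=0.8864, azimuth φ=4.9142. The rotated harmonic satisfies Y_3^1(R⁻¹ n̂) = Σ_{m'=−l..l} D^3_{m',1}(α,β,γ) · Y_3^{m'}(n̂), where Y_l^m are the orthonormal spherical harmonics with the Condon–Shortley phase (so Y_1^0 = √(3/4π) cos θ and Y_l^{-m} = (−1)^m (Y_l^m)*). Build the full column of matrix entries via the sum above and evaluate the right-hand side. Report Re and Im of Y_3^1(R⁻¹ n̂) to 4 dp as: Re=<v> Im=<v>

Need the full column D^3_{m',1} for m'=−3..3 at α=0.1945, β=0.2341, γ=4.9249.
cos(β/2)=0.993157, sin(β/2)=0.116783
d^3_{-3,1}: single k=4 term ⇒ +0.000711;  D = -0.000258+0.000662i
d^3_{-2,1}: k∈[3..4] ⇒ +0.009868 -0.000068 = +0.009800;  D = -0.001721+0.009647i
d^3_{-1,1}: k∈[2..4] ⇒ +0.079613 -0.001468 +0.000003 = +0.078147;  D = +0.001407+0.078135i
d^3_{0,1}: k∈[1..3] ⇒ +0.390895 -0.016215 +0.000075 = +0.374756;  D = +0.079042+0.366325i
d^3_{1,1}: k∈[0..2] ⇒ +0.959641 -0.106150 +0.001101 = +0.854591;  D = +0.338304+0.784778i
d^3_{2,1}: k∈[0..1] ⇒ -0.356837 +0.009868 = -0.346969;  D = -0.196346-0.286070i
d^3_{3,1}: single k=0 term ⇒ +0.051390;  D = +0.036722+0.035950i
Y_3^{m'}(θ=0.8864,φ=4.9142) and Σ D·Y over m':
  (-0.0003+0.0007i)·(-0.1104-0.1596i)  (-0.0017+0.0096i)·(-0.3567+0.1523i)  (+0.0014+0.0781i)·(+0.0501+0.2449i)  (+0.0790+0.3663i)·(-0.2363+0.0000i)  (+0.3383+0.7848i)·(-0.0501+0.2449i)  (-0.1963-0.2861i)·(-0.3567-0.1523i)  (+0.0367+0.0360i)·(+0.1104-0.1596i)
Y_3^1(R⁻¹ n̂) = -0.211385+0.087560i

Re=-0.2114 Im=0.0876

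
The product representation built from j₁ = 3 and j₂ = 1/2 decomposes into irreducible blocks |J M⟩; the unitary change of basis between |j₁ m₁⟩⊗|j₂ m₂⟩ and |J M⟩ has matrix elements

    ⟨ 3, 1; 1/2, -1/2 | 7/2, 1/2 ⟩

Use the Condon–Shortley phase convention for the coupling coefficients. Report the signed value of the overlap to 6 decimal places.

+0.654654

√[8·0!6!1!/8! · 4!2!0!1!4!3!] = √(6912/7)
  +(−1)^0/∏(0,0,2,0,4,1)! = 1/48  (running 1/48)
⟨..|..⟩ = √(6912/7)·(1/48) = +0.654654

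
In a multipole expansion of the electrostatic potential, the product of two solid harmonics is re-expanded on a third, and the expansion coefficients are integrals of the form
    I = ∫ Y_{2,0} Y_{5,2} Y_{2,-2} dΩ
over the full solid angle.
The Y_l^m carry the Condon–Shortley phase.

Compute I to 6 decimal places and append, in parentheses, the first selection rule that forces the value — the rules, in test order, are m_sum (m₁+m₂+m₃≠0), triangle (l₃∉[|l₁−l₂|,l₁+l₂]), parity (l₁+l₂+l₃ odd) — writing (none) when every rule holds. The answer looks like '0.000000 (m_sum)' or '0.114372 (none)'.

0.000000 (triangle)

|2−5|≤2≤2+5 violated ⇒ I = 0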